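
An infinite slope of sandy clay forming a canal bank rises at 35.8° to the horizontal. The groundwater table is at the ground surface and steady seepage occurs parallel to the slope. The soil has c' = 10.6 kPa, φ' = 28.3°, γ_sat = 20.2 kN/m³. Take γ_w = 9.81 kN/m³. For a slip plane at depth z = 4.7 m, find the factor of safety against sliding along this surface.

FS = 0.62

With seepage parallel to the slope and the water table at the surface, the effective normal stress on the slip plane uses the buoyant unit weight γ' = γ_sat − γ_w while the driving shear stress uses γ_sat:
FS = [c' + γ' z cos²β tanφ'] / [γ_sat z sinβ cosβ]
γ' = 20.2 − 9.81 = 10.39 kN/m³
Numerator = 10.6 + 10.39·4.7·cos²35.8°·tan28.3° = 10.6 + 10.39·4.7·0.6578·0.5384 = 27.897 kPa
Denominator = 20.2·4.7·sin35.8°·cos35.8° = 20.2·4.7·0.5850·0.8111 = 45.043 kPa
FS = 27.897 / 45.043 = 0.619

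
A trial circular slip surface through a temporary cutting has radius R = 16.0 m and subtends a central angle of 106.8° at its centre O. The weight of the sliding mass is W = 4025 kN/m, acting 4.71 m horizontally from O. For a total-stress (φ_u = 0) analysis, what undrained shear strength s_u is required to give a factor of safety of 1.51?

s_u = 60.0 kPa

FS = s_u·L_a·R / (W·d), so s_u = FS·W·d / (L_a·R).
Arc length L_a = R·θ = 16.0·(106.8°·π/180) = 16.0·1.8640 = 29.82 m
s_u = 1.51·4025·4.71 / (29.82·16.0) = 28626.2 / 477.19 = 59.99 kPa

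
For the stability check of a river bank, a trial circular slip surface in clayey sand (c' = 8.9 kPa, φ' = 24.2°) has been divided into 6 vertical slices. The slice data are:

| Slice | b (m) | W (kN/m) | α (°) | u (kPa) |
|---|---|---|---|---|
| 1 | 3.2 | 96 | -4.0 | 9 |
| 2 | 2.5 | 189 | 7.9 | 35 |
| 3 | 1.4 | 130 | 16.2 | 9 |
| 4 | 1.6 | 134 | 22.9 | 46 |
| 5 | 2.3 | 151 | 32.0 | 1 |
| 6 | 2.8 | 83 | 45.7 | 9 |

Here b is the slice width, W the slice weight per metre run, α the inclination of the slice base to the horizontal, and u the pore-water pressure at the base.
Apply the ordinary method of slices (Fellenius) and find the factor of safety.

FS = 1.42

Ordinary method of slices: FS = Σ[c'·Δl_i + (W_i cosα_i − u_i·Δl_i)·tanφ'] / Σ W_i sinα_i, with Δl_i = b_i / cosα_i.
Slice 1: Δl = 3.2/cos(-4.0°) = 3.208 m; N'_1 = 96·cos(-4.0°) − 9·3.208 = 66.9; c'Δl = 28.55; W sinα = -6.7
Slice 2: Δl = 2.5/cos7.9° = 2.524 m; N'_2 = 189·cos7.9° − 35·2.524 = 98.9; c'Δl = 22.46; W sinα = 26.0
Slice 3: Δl = 1.4/cos16.2° = 1.458 m; N'_3 = 130·cos16.2° − 9·1.458 = 111.7; c'Δl = 12.98; W sinα = 36.3
Slice 4: Δl = 1.6/cos22.9° = 1.737 m; N'_4 = 134·cos22.9° − 46·1.737 = 43.5; c'Δl = 15.46; W sinα = 52.1
Slice 5: Δl = 2.3/cos32.0° = 2.712 m; N'_5 = 151·cos32.0° − 1·2.712 = 125.3; c'Δl = 24.14; W sinα = 80.0
Slice 6: Δl = 2.8/cos45.7° = 4.009 m; N'_6 = 83·cos45.7° − 9·4.009 = 21.9; c'Δl = 35.68; W sinα = 59.4
Σc'Δl = 139.3 kN/m; ΣN' = 468.3 kN/m; ΣW sinα = 247.1 kN/m
Resisting = 139.3 + 468.3·tan24.2° = 139.3 + 210.4 = 349.7 kN/m
FS = 349.7 / 247.1 = 1.415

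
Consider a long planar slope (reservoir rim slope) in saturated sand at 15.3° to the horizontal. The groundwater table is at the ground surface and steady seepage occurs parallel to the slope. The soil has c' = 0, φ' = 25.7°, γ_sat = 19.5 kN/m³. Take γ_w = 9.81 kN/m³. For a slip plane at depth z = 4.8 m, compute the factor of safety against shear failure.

FS = 0.87

With seepage parallel to the slope and the water table at the surface, the effective normal stress on the slip plane uses the buoyant unit weight γ' = γ_sat − γ_w while the driving shear stress uses γ_sat:
FS = [c' + γ' z cos²β tanφ'] / [γ_sat z sinβ cosβ]
(For c' = 0 this reduces to FS = (γ'/γ_sat)·tanφ'/tanβ.)
γ' = 19.5 − 9.81 = 9.69 kN/m³
Numerator = 0.0 + 9.69·4.8·cos²15.3°·tan25.7° = 0.0 + 9.69·4.8·0.9304·0.4813 = 20.826 kPa
Denominator = 19.5·4.8·sin15.3°·cos15.3° = 19.5·4.8·0.2639·0.9646 = 23.823 kPa
FS = 20.826 / 23.823 = 0.874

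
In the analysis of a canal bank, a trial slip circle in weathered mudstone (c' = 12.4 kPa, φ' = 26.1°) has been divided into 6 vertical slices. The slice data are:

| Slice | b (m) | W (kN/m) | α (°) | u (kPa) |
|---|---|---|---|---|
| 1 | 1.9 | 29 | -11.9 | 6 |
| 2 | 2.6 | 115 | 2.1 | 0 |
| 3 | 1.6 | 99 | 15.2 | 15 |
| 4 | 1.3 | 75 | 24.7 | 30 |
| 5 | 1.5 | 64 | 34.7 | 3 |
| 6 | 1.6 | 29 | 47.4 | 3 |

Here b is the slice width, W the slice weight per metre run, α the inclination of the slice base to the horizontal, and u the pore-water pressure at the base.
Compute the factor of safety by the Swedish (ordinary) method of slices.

Ordinary method of slices: FS = Σ[c'·Δl_i + (W_i cosα_i − u_i·Δl_i)·tanφ'] / Σ W_i sinα_i, with Δl_i = b_i / cosα_i.
Slice 1: Δl = 1.9/cos(-11.9°) = 1.942 m; N'_1 = 29·cos(-11.9°) − 6·1.942 = 16.7; c'Δl = 24.08; W sinα = -6.0
Slice 2: Δl = 2.6/cos2.1° = 2.602 m; N'_2 = 115·cos2.1° − 0·2.602 = 114.9; c'Δl = 32.26; W sinα = 4.2
Slice 3: Δl = 1.6/cos15.2° = 1.658 m; N'_3 = 99·cos15.2° − 15·1.658 = 70.7; c'Δl = 20.56; W sinα = 26.0
Slice 4: Δl = 1.3/cos24.7° = 1.431 m; N'_4 = 75·cos24.7° − 30·1.431 = 25.2; c'Δl = 17.74; W sinα = 31.3
Slice 5: Δl = 1.5/cos34.7° = 1.824 m; N'_5 = 64·cos34.7° − 3·1.824 = 47.1; c'Δl = 22.62; W sinα = 36.4
Slice 6: Δl = 1.6/cos47.4° = 2.364 m; N'_6 = 29·cos47.4° − 3·2.364 = 12.5; c'Δl = 29.31; W sinα = 21.3
Σc'Δl = 146.6 kN/m; ΣN' = 287.2 kN/m; ΣW sinα = 113.3 kN/m
Resisting = 146.6 + 287.2·tan26.1° = 146.6 + 140.7 = 287.3 kN/m
FS = 287.3 / 113.3 = 2.535

FS = 2.54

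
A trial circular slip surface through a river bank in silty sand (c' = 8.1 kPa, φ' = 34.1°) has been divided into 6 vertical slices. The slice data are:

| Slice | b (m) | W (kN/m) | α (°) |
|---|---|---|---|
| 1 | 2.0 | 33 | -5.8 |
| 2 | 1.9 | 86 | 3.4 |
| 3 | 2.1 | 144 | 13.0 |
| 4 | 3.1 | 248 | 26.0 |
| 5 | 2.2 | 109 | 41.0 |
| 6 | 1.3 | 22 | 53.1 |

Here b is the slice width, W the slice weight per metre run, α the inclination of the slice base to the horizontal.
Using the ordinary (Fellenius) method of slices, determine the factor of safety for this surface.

FS = 2.19

Ordinary method of slices: FS = Σ[c'·Δl_i + (W_i cosα_i)·tanφ'] / Σ W_i sinα_i, with Δl_i = b_i / cosα_i.
Slice 1: Δl = 2.0/cos(-5.8°) = 2.010 m; N'_1 = 33·cos(-5.8°) = 32.8; c'Δl = 16.28; W sinα = -3.3
Slice 2: Δl = 1.9/cos3.4° = 1.903 m; N'_2 = 86·cos3.4° = 85.8; c'Δl = 15.42; W sinα = 5.1
Slice 3: Δl = 2.1/cos13.0° = 2.155 m; N'_3 = 144·cos13.0° = 140.3; c'Δl = 17.46; W sinα = 32.4
Slice 4: Δl = 3.1/cos26.0° = 3.449 m; N'_4 = 248·cos26.0° = 222.9; c'Δl = 27.94; W sinα = 108.7
Slice 5: Δl = 2.2/cos41.0° = 2.915 m; N'_5 = 109·cos41.0° = 82.3; c'Δl = 23.61; W sinα = 71.5
Slice 6: Δl = 1.3/cos53.1° = 2.165 m; N'_6 = 22·cos53.1° = 13.2; c'Δl = 17.54; W sinα = 17.6
Σc'Δl = 118.2 kN/m; ΣN' = 577.4 kN/m; ΣW sinα = 232.0 kN/m
Resisting = 118.2 + 577.4·tan34.1° = 118.2 + 390.9 = 509.1 kN/m
FS = 509.1 / 232.0 = 2.195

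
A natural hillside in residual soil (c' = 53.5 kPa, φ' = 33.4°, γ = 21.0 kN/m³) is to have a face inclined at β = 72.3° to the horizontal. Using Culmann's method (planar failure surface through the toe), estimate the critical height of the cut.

Culmann's analysis gives the critical failure plane at α_cr = (β + φ')/2 = (72.3 + 33.4)/2 = 52.8°, and the critical height
H_c = (4c'/γ) · sinβ cosφ' / [1 − cos(β − φ')]
    = (4·53.5/21.0) · sin72.3°·cos33.4° / [1 − cos(38.9°)]
    = 10.190 · 0.9527·0.8348 / [1 − 0.7782]
    = 10.190 · 0.7953 / 0.2218
    = 36.55 m

H_c = 36.55 m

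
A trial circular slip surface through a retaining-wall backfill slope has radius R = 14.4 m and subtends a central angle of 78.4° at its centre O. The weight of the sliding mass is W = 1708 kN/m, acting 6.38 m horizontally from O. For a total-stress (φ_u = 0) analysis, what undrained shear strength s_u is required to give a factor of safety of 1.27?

FS = s_u·L_a·R / (W·d), so s_u = FS·W·d / (L_a·R).
Arc length L_a = R·θ = 14.4·(78.4°·π/180) = 14.4·1.3683 = 19.70 m
s_u = 1.27·1708·6.38 / (19.70·14.4) = 13839.2 / 283.74 = 48.77 kPa

s_u = 48.8 kPa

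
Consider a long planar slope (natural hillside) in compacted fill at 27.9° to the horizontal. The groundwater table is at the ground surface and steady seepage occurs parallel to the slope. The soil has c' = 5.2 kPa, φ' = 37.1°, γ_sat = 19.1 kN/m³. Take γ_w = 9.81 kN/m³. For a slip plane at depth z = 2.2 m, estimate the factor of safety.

With seepage parallel to the slope and the water table at the surface, the effective normal stress on the slip plane uses the buoyant unit weight γ' = γ_sat − γ_w while the driving shear stress uses γ_sat:
FS = [c' + γ' z cos²β tanφ'] / [γ_sat z sinβ cosβ]
γ' = 19.1 − 9.81 = 9.29 kN/m³
Numerator = 5.2 + 9.29·2.2·cos²27.9°·tan37.1° = 5.2 + 9.29·2.2·0.7810·0.7563 = 17.273 kPa
Denominator = 19.1·2.2·sin27.9°·cos27.9° = 19.1·2.2·0.4679·0.8838 = 17.377 kPa
FS = 17.273 / 17.377 = 0.994

FS = 0.99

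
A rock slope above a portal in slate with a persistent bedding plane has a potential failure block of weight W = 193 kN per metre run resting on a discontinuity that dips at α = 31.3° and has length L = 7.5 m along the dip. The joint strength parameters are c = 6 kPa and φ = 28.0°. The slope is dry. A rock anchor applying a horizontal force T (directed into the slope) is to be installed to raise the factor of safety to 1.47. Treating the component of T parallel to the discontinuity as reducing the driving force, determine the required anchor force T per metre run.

Resolving forces along and normal to the sliding plane, with the horizontal anchor force T adding T·sinα to the effective normal force and T·cosα acting up the plane against the driving force:
FS = [cL + (W cosα + T sinα) tanφ] / [W sinα − T cosα]
Without the anchor: N' = 164.9 kN/m, driving T_d = 100.3 kN/m, resisting R = 6·7.5 + 164.9·tan28.0° = 132.7 kN/m, FS = 1.32.
Setting FS = 1.47 and solving for T:
1.47·(100.3 − T cos31.3°) = 132.7 + T sin31.3°·tan28.0°
T·(sin31.3°·tan28.0° + 1.47·cos31.3°) = 1.47·100.3 − 132.7
T·(0.5195·0.5317 + 1.47·0.8545) = 147.4 − 132.7 = 14.7
T·1.5323 = 14.7
T = 9.6 kN/m

T = 10 kN/m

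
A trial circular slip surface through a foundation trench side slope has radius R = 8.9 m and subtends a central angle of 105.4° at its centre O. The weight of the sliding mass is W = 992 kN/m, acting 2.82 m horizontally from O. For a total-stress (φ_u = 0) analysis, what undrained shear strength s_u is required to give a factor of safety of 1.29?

s_u = 24.8 kPa

FS = s_u·L_a·R / (W·d), so s_u = FS·W·d / (L_a·R).
Arc length L_a = R·θ = 8.9·(105.4°·π/180) = 8.9·1.8396 = 16.37 m
s_u = 1.29·992·2.82 / (16.37·8.9) = 3608.7 / 145.71 = 24.77 kPa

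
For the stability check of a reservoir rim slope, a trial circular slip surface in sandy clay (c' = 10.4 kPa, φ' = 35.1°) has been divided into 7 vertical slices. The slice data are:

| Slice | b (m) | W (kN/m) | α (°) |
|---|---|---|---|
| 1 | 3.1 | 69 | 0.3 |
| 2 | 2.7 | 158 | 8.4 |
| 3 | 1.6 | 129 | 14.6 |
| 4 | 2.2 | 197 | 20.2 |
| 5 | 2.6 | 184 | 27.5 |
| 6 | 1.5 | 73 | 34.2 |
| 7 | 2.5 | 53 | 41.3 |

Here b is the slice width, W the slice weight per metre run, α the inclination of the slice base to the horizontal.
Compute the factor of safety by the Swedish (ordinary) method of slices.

Ordinary method of slices: FS = Σ[c'·Δl_i + (W_i cosα_i)·tanφ'] / Σ W_i sinα_i, with Δl_i = b_i / cosα_i.
Slice 1: Δl = 3.1/cos0.3° = 3.100 m; N'_1 = 69·cos0.3° = 69.0; c'Δl = 32.24; W sinα = 0.4
Slice 2: Δl = 2.7/cos8.4° = 2.729 m; N'_2 = 158·cos8.4° = 156.3; c'Δl = 28.38; W sinα = 23.1
Slice 3: Δl = 1.6/cos14.6° = 1.653 m; N'_3 = 129·cos14.6° = 124.8; c'Δl = 17.20; W sinα = 32.5
Slice 4: Δl = 2.2/cos20.2° = 2.344 m; N'_4 = 197·cos20.2° = 184.9; c'Δl = 24.38; W sinα = 68.0
Slice 5: Δl = 2.6/cos27.5° = 2.931 m; N'_5 = 184·cos27.5° = 163.2; c'Δl = 30.48; W sinα = 85.0
Slice 6: Δl = 1.5/cos34.2° = 1.814 m; N'_6 = 73·cos34.2° = 60.4; c'Δl = 18.86; W sinα = 41.0
Slice 7: Δl = 2.5/cos41.3° = 3.328 m; N'_7 = 53·cos41.3° = 39.8; c'Δl = 34.61; W sinα = 35.0
Σc'Δl = 186.2 kN/m; ΣN' = 798.4 kN/m; ΣW sinα = 285.0 kN/m
Resisting = 186.2 + 798.4·tan35.1° = 186.2 + 561.1 = 747.3 kN/m
FS = 747.3 / 285.0 = 2.622

FS = 2.62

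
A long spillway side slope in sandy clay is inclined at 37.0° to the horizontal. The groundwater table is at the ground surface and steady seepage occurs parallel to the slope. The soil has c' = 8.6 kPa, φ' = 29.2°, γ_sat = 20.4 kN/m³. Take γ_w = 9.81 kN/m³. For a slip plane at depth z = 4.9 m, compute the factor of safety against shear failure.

With seepage parallel to the slope and the water table at the surface, the effective normal stress on the slip plane uses the buoyant unit weight γ' = γ_sat − γ_w while the driving shear stress uses γ_sat:
FS = [c' + γ' z cos²β tanφ'] / [γ_sat z sinβ cosβ]
γ' = 20.4 − 9.81 = 10.59 kN/m³
Numerator = 8.6 + 10.59·4.9·cos²37.0°·tan29.2° = 8.6 + 10.59·4.9·0.6378·0.5589 = 27.097 kPa
Denominator = 20.4·4.9·sin37.0°·cos37.0° = 20.4·4.9·0.6018·0.7986 = 48.044 kPa
FS = 27.097 / 48.044 = 0.564

FS = 0.56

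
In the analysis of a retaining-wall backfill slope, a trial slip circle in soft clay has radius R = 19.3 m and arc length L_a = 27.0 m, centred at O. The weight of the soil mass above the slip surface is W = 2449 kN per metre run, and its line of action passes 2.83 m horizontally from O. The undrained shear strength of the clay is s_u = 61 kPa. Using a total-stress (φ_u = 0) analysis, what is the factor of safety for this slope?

FS = 4.59

Taking moments about the centre O, the resisting moment is provided by the undrained shear strength acting along the arc:
M_R = s_u·L_a·R = 61·27.00·19.3 = 31787.1 kN·m/m
M_D = W·d = 2449·2.83 = 6930.7 kN·m/m
FS = M_R / M_D = 31787.1 / 6930.7 = 4.586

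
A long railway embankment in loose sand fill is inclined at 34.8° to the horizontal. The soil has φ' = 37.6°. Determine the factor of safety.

FS = 1.11

For a dry cohesionless infinite slope the factor of safety is FS = tanφ' / tanβ.
FS = tan37.6° / tan34.8° = 0.7701 / 0.6950 = 1.108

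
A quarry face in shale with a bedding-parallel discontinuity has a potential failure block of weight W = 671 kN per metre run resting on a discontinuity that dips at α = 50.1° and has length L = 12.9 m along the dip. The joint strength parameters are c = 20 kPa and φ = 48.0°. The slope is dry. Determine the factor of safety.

Resolving the block weight along and normal to the plane and applying the Mohr–Coulomb strength on the joint:
N' = W cosα = 671·cos50.1° = 430.4 kN/m
Driving force T = W sinα = 671·sin50.1° = 514.8 kN/m
Resisting force R = c·L + N'·tanφ = 20·12.9 + 430.4·tan48.0° = 258.0 + 478.0 = 736.0 kN/m
FS = R / T = 736.0 / 514.8 = 1.430

FS = 1.43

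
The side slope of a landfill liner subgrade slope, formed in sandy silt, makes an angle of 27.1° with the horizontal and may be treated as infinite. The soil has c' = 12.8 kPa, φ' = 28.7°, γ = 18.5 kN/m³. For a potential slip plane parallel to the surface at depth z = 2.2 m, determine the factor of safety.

FS = 1.85

For an infinite slope with a slip plane parallel to the surface (no pore pressure): FS = [c' + γz cos²β tanφ'] / [γz sinβ cosβ].
γz = 18.5·2.2 = 40.70 kN/m²
Numerator = 12.8 + 40.70·cos²27.1°·tan28.7° = 12.8 + 40.70·0.7925·0.5475 = 30.458 kPa
Denominator = 40.70·sin27.1°·cos27.1° = 40.70·0.4555·0.8902 = 16.505 kPa
FS = 30.458 / 16.505 = 1.845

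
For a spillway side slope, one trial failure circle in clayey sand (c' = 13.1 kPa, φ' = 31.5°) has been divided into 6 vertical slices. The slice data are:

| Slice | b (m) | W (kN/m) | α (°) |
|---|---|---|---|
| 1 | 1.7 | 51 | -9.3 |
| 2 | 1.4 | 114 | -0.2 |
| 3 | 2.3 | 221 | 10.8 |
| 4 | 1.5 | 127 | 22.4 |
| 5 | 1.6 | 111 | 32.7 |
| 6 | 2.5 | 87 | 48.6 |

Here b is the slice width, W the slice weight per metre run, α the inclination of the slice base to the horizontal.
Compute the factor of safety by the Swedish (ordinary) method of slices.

Ordinary method of slices: FS = Σ[c'·Δl_i + (W_i cosα_i)·tanφ'] / Σ W_i sinα_i, with Δl_i = b_i / cosα_i.
Slice 1: Δl = 1.7/cos(-9.3°) = 1.723 m; N'_1 = 51·cos(-9.3°) = 50.3; c'Δl = 22.57; W sinα = -8.2
Slice 2: Δl = 1.4/cos(-0.2°) = 1.400 m; N'_2 = 114·cos(-0.2°) = 114.0; c'Δl = 18.34; W sinα = -0.4
Slice 3: Δl = 2.3/cos10.8° = 2.341 m; N'_3 = 221·cos10.8° = 217.1; c'Δl = 30.67; W sinα = 41.4
Slice 4: Δl = 1.5/cos22.4° = 1.622 m; N'_4 = 127·cos22.4° = 117.4; c'Δl = 21.25; W sinα = 48.4
Slice 5: Δl = 1.6/cos32.7° = 1.901 m; N'_5 = 111·cos32.7° = 93.4; c'Δl = 24.91; W sinα = 60.0
Slice 6: Δl = 2.5/cos48.6° = 3.780 m; N'_6 = 87·cos48.6° = 57.5; c'Δl = 49.52; W sinα = 65.3
Σc'Δl = 167.3 kN/m; ΣN' = 649.8 kN/m; ΣW sinα = 206.4 kN/m
Resisting = 167.3 + 649.8·tan31.5° = 167.3 + 398.2 = 565.4 kN/m
FS = 565.4 / 206.4 = 2.740

FS = 2.74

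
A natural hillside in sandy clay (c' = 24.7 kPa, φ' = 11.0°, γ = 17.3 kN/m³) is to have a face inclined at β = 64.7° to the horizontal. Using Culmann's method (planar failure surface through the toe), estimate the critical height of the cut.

H_c = 12.42 m

Culmann's analysis gives the critical failure plane at α_cr = (β + φ')/2 = (64.7 + 11.0)/2 = 37.9°, and the critical height
H_c = (4c'/γ) · sinβ cosφ' / [1 − cos(β − φ')]
    = (4·24.7/17.3) · sin64.7°·cos11.0° / [1 − cos(53.7°)]
    = 5.711 · 0.9041·0.9816 / [1 − 0.5920]
    = 5.711 · 0.8875 / 0.4080
    = 12.42 m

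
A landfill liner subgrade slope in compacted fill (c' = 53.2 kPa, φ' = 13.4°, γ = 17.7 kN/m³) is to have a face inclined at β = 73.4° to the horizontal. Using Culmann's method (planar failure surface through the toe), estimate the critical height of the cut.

Culmann's analysis gives the critical failure plane at α_cr = (β + φ')/2 = (73.4 + 13.4)/2 = 43.4°, and the critical height
H_c = (4c'/γ) · sinβ cosφ' / [1 − cos(β − φ')]
    = (4·53.2/17.7) · sin73.4°·cos13.4° / [1 − cos(60.0°)]
    = 12.023 · 0.9583·0.9728 / [1 − 0.5000]
    = 12.023 · 0.9322 / 0.5000
    = 22.42 m

H_c = 22.42 m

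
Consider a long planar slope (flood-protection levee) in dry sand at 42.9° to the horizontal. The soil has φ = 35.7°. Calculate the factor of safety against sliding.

For a dry cohesionless infinite slope the factor of safety is FS = tanφ / tanβ.
FS = tan35.7° / tan42.9° = 0.7186 / 0.9293 = 0.773

FS = 0.77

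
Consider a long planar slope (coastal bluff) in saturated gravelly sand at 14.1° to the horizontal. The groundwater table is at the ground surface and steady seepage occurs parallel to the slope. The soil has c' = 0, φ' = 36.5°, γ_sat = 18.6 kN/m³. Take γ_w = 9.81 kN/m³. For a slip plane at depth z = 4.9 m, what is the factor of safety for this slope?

FS = 1.39

With seepage parallel to the slope and the water table at the surface, the effective normal stress on the slip plane uses the buoyant unit weight γ' = γ_sat − γ_w while the driving shear stress uses γ_sat:
FS = [c' + γ' z cos²β tanφ'] / [γ_sat z sinβ cosβ]
(For c' = 0 this reduces to FS = (γ'/γ_sat)·tanφ'/tanβ.)
γ' = 18.6 − 9.81 = 8.79 kN/m³
Numerator = 0.0 + 8.79·4.9·cos²14.1°·tan36.5° = 0.0 + 8.79·4.9·0.9407·0.7400 = 29.979 kPa
Denominator = 18.6·4.9·sin14.1°·cos14.1° = 18.6·4.9·0.2436·0.9699 = 21.534 kPa
FS = 29.979 / 21.534 = 1.392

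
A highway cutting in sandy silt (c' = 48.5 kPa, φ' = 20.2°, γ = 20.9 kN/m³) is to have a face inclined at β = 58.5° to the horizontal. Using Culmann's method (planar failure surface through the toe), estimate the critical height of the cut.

Culmann's analysis gives the critical failure plane at α_cr = (β + φ')/2 = (58.5 + 20.2)/2 = 39.4°, and the critical height
H_c = (4c'/γ) · sinβ cosφ' / [1 − cos(β − φ')]
    = (4·48.5/20.9) · sin58.5°·cos20.2° / [1 − cos(38.3°)]
    = 9.282 · 0.8526·0.9385 / [1 − 0.7848]
    = 9.282 · 0.8002 / 0.2152
    = 34.51 m

H_c = 34.51 m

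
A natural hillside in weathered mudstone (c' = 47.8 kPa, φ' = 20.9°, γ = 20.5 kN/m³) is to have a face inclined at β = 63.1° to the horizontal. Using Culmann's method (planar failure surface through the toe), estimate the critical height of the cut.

Culmann's analysis gives the critical failure plane at α_cr = (β + φ')/2 = (63.1 + 20.9)/2 = 42.0°, and the critical height
H_c = (4c'/γ) · sinβ cosφ' / [1 − cos(β − φ')]
    = (4·47.8/20.5) · sin63.1°·cos20.9° / [1 − cos(42.2°)]
    = 9.327 · 0.8918·0.9342 / [1 − 0.7408]
    = 9.327 · 0.8331 / 0.2592
    = 29.98 m

H_c = 29.98 m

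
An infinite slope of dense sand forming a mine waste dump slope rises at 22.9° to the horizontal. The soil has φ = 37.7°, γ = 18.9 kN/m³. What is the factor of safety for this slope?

FS = 1.83

For a dry cohesionless infinite slope the factor of safety is FS = tanφ / tanβ.
FS = tan37.7° / tan22.9° = 0.7729 / 0.4224 = 1.830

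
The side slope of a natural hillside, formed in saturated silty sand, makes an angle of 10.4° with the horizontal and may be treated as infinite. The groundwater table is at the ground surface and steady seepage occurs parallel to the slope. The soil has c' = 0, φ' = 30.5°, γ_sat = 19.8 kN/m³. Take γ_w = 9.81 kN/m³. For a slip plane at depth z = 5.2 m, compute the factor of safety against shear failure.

With seepage parallel to the slope and the water table at the surface, the effective normal stress on the slip plane uses the buoyant unit weight γ' = γ_sat − γ_w while the driving shear stress uses γ_sat:
FS = [c' + γ' z cos²β tanφ'] / [γ_sat z sinβ cosβ]
(For c' = 0 this reduces to FS = (γ'/γ_sat)·tanφ'/tanβ.)
γ' = 19.8 − 9.81 = 9.99 kN/m³
Numerator = 0.0 + 9.99·5.2·cos²10.4°·tan30.5° = 0.0 + 9.99·5.2·0.9674·0.5890 = 29.603 kPa
Denominator = 19.8·5.2·sin10.4°·cos10.4° = 19.8·5.2·0.1805·0.9836 = 18.281 kPa
FS = 29.603 / 18.281 = 1.619

FS = 1.62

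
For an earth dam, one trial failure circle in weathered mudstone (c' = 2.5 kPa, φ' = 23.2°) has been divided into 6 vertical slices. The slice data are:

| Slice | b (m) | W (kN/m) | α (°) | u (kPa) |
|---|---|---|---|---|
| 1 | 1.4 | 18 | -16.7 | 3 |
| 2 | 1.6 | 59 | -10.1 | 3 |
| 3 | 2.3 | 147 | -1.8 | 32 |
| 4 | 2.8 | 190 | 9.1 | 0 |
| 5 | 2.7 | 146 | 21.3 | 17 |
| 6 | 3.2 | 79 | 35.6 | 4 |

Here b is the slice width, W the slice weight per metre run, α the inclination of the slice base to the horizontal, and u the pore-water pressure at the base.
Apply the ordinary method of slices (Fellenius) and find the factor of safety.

Ordinary method of slices: FS = Σ[c'·Δl_i + (W_i cosα_i − u_i·Δl_i)·tanφ'] / Σ W_i sinα_i, with Δl_i = b_i / cosα_i.
Slice 1: Δl = 1.4/cos(-16.7°) = 1.462 m; N'_1 = 18·cos(-16.7°) − 3·1.462 = 12.9; c'Δl = 3.65; W sinα = -5.2
Slice 2: Δl = 1.6/cos(-10.1°) = 1.625 m; N'_2 = 59·cos(-10.1°) − 3·1.625 = 53.2; c'Δl = 4.06; W sinα = -10.3
Slice 3: Δl = 2.3/cos(-1.8°) = 2.301 m; N'_3 = 147·cos(-1.8°) − 32·2.301 = 73.3; c'Δl = 5.75; W sinα = -4.6
Slice 4: Δl = 2.8/cos9.1° = 2.836 m; N'_4 = 190·cos9.1° − 0·2.836 = 187.6; c'Δl = 7.09; W sinα = 30.1
Slice 5: Δl = 2.7/cos21.3° = 2.898 m; N'_5 = 146·cos21.3° − 17·2.898 = 86.8; c'Δl = 7.24; W sinα = 53.0
Slice 6: Δl = 3.2/cos35.6° = 3.936 m; N'_6 = 79·cos35.6° − 4·3.936 = 48.5; c'Δl = 9.84; W sinα = 46.0
Σc'Δl = 37.6 kN/m; ΣN' = 462.2 kN/m; ΣW sinα = 108.9 kN/m
Resisting = 37.6 + 462.2·tan23.2° = 37.6 + 198.1 = 235.8 kN/m
FS = 235.8 / 108.9 = 2.164

FS = 2.16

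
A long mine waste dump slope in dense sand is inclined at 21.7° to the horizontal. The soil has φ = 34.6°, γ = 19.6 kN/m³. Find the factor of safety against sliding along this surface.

For a dry cohesionless infinite slope the factor of safety is FS = tanφ / tanβ.
FS = tan34.6° / tan21.7° = 0.6899 / 0.3979 = 1.734

FS = 1.73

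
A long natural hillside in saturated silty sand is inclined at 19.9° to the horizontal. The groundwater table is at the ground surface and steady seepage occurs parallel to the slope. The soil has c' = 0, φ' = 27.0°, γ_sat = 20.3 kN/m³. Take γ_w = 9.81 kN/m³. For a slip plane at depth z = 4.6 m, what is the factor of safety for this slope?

With seepage parallel to the slope and the water table at the surface, the effective normal stress on the slip plane uses the buoyant unit weight γ' = γ_sat − γ_w while the driving shear stress uses γ_sat:
FS = [c' + γ' z cos²β tanφ'] / [γ_sat z sinβ cosβ]
(For c' = 0 this reduces to FS = (γ'/γ_sat)·tanφ'/tanβ.)
γ' = 20.3 − 9.81 = 10.49 kN/m³
Numerator = 0.0 + 10.49·4.6·cos²19.9°·tan27.0° = 0.0 + 10.49·4.6·0.8841·0.5095 = 21.738 kPa
Denominator = 20.3·4.6·sin19.9°·cos19.9° = 20.3·4.6·0.3404·0.9403 = 29.887 kPa
FS = 21.738 / 29.887 = 0.727

FS = 0.73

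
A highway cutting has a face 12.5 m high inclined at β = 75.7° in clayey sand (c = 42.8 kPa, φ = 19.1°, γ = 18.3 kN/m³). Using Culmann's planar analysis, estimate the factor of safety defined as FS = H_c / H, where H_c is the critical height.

H_c = (4c/γ) · sinβ cosφ / [1 − cos(β − φ)]
    = (4·42.8/18.3) · sin75.7°·cos19.1° / [1 − cos56.6°]
    = 9.355 · 0.9157 / 0.4495 = 19.06 m
FS = H_c / H = 19.06 / 12.5 = 1.525

FS = 1.52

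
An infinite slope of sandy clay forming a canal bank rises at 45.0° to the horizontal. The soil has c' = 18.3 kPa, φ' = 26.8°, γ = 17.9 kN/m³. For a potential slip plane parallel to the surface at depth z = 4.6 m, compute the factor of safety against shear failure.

FS = 0.95

For an infinite slope with a slip plane parallel to the surface (no pore pressure): FS = [c' + γz cos²β tanφ'] / [γz sinβ cosβ].
γz = 17.9·4.6 = 82.34 kN/m²
Numerator = 18.3 + 82.34·cos²45.0°·tan26.8° = 18.3 + 82.34·0.5000·0.5051 = 39.096 kPa
Denominator = 82.34·sin45.0°·cos45.0° = 82.34·0.7071·0.7071 = 41.170 kPa
FS = 39.096 / 41.170 = 0.950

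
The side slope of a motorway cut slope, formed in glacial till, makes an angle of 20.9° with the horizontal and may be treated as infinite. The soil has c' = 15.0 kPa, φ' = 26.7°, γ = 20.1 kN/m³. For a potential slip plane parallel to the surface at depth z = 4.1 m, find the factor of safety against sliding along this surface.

FS = 1.86

For an infinite slope with a slip plane parallel to the surface (no pore pressure): FS = [c' + γz cos²β tanφ'] / [γz sinβ cosβ].
γz = 20.1·4.1 = 82.41 kN/m²
Numerator = 15.0 + 82.41·cos²20.9°·tan26.7° = 15.0 + 82.41·0.8727·0.5029 = 51.173 kPa
Denominator = 82.41·sin20.9°·cos20.9° = 82.41·0.3567·0.9342 = 27.464 kPa
FS = 51.173 / 27.464 = 1.863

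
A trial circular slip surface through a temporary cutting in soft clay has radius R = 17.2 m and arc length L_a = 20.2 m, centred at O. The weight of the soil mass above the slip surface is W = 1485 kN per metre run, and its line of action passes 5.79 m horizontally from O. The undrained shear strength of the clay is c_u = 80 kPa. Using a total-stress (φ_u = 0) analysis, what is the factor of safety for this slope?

Taking moments about the centre O, the resisting moment is provided by the undrained shear strength acting along the arc:
M_R = c_u·L_a·R = 80·20.20·17.2 = 27795.2 kN·m/m
M_D = W·d = 1485·5.79 = 8598.1 kN·m/m
FS = M_R / M_D = 27795.2 / 8598.1 = 3.233

FS = 3.23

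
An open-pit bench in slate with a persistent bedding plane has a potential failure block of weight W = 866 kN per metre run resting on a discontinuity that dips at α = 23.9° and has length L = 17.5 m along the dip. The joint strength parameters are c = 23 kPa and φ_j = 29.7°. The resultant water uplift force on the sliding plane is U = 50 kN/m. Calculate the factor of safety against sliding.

Resolving the block weight along and normal to the plane and applying the Mohr–Coulomb strength on the joint:
N' = W cosα − U = 866·cos23.9° − 50 = 741.7 kN/m
Driving force T = W sinα = 866·sin23.9° = 350.9 kN/m
Resisting force R = c·L + N'·tanφ_j = 23·17.5 + 741.7·tan29.7° = 402.5 + 423.1 = 825.6 kN/m
FS = R / T = 825.6 / 350.9 = 2.353

FS = 2.35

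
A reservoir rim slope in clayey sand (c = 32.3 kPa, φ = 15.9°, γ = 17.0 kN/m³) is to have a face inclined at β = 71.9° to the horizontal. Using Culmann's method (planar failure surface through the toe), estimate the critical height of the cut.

H_c = 15.76 m

Culmann's analysis gives the critical failure plane at α_cr = (β + φ)/2 = (71.9 + 15.9)/2 = 43.9°, and the critical height
H_c = (4c/γ) · sinβ cosφ / [1 − cos(β − φ)]
    = (4·32.3/17.0) · sin71.9°·cos15.9° / [1 − cos(56.0°)]
    = 7.600 · 0.9505·0.9617 / [1 − 0.5592]
    = 7.600 · 0.9142 / 0.4408
    = 15.76 m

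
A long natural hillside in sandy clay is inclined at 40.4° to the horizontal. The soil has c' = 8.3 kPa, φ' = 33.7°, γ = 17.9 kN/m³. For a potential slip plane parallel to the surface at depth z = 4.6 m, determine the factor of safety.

FS = 0.99

For an infinite slope with a slip plane parallel to the surface (no pore pressure): FS = [c' + γz cos²β tanφ'] / [γz sinβ cosβ].
γz = 17.9·4.6 = 82.34 kN/m²
Numerator = 8.3 + 82.34·cos²40.4°·tan33.7° = 8.3 + 82.34·0.5799·0.6669 = 40.147 kPa
Denominator = 82.34·sin40.4°·cos40.4° = 82.34·0.6481·0.7615 = 40.640 kPa
FS = 40.147 / 40.640 = 0.988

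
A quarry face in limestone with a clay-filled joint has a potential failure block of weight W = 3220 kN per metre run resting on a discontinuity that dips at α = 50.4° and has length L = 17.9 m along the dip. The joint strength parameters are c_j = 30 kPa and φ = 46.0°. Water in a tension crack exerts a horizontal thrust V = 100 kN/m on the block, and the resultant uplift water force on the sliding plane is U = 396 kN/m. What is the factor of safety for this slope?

Resolving the block weight along and normal to the plane and applying the Mohr–Coulomb strength on the joint:
N' = W cosα − U − V sinα = 3220·cos50.4° − 396 − 100·sin50.4° = 1579.5 kN/m
Driving force T = W sinα + V cosα = 3220·sin50.4° + 100·cos50.4° = 2544.8 kN/m
Resisting force R = c_j·L + N'·tanφ = 30·17.9 + 1579.5·tan46.0° = 537.0 + 1635.6 = 2172.6 kN/m
FS = R / T = 2172.6 / 2544.8 = 0.854

FS = 0.85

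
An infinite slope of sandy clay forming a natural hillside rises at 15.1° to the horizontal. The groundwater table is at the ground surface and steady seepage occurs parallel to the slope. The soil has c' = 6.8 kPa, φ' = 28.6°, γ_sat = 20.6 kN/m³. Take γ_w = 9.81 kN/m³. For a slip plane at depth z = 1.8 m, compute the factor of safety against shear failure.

With seepage parallel to the slope and the water table at the surface, the effective normal stress on the slip plane uses the buoyant unit weight γ' = γ_sat − γ_w while the driving shear stress uses γ_sat:
FS = [c' + γ' z cos²β tanφ'] / [γ_sat z sinβ cosβ]
γ' = 20.6 − 9.81 = 10.79 kN/m³
Numerator = 6.8 + 10.79·1.8·cos²15.1°·tan28.6° = 6.8 + 10.79·1.8·0.9321·0.5452 = 16.671 kPa
Denominator = 20.6·1.8·sin15.1°·cos15.1° = 20.6·1.8·0.2605·0.9655 = 9.326 kPa
FS = 16.671 / 9.326 = 1.788

FS = 1.79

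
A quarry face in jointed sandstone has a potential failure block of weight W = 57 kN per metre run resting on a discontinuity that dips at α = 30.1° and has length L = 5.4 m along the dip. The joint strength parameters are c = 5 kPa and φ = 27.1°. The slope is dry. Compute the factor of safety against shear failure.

Resolving the block weight along and normal to the plane and applying the Mohr–Coulomb strength on the joint:
N' = W cosα = 57·cos30.1° = 49.3 kN/m
Driving force T = W sinα = 57·sin30.1° = 28.6 kN/m
Resisting force R = c·L + N'·tanφ = 5·5.4 + 49.3·tan27.1° = 27.0 + 25.2 = 52.2 kN/m
FS = R / T = 52.2 / 28.6 = 1.827

FS = 1.83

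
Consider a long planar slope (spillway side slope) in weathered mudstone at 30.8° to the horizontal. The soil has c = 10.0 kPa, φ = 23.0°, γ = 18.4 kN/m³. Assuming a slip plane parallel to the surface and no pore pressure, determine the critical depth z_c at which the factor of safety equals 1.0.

Setting FS = 1.00 in FS = [c + γz cos²β tanφ] / [γz sinβ cosβ] and solving for z:
z = c / [γ cosβ (FS·sinβ − cosβ·tanφ)]
  = 10.0 / [18.4·cos30.8°·(1.00·sin30.8° − cos30.8°·tan23.0°)]
  = 10.0 / [18.4·0.8590·(1.00·0.5120 − 0.8590·0.4245)]
  = 10.0 / 2.3302 = 4.291 m

z_c = 4.29 m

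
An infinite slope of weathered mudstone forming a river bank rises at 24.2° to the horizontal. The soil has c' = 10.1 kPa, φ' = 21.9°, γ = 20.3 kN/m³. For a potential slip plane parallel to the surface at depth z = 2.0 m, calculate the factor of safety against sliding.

For an infinite slope with a slip plane parallel to the surface (no pore pressure): FS = [c' + γz cos²β tanφ'] / [γz sinβ cosβ].
γz = 20.3·2.0 = 40.60 kN/m²
Numerator = 10.1 + 40.60·cos²24.2°·tan21.9° = 10.1 + 40.60·0.8320·0.4020 = 23.679 kPa
Denominator = 40.60·sin24.2°·cos24.2° = 40.60·0.4099·0.9121 = 15.180 kPa
FS = 23.679 / 15.180 = 1.560

FS = 1.56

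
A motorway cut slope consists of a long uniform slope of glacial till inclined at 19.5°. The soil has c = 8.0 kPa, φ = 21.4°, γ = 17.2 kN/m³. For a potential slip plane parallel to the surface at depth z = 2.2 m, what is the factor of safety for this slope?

For an infinite slope with a slip plane parallel to the surface (no pore pressure): FS = [c + γz cos²β tanφ] / [γz sinβ cosβ].
γz = 17.2·2.2 = 37.84 kN/m²
Numerator = 8.0 + 37.84·cos²19.5°·tan21.4° = 8.0 + 37.84·0.8886·0.3919 = 21.177 kPa
Denominator = 37.84·sin19.5°·cos19.5° = 37.84·0.3338·0.9426 = 11.907 kPa
FS = 21.177 / 11.907 = 1.779

FS = 1.78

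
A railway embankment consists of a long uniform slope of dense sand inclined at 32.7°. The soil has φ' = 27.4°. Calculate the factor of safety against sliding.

FS = 0.81

For a dry cohesionless infinite slope the factor of safety is FS = tanφ' / tanβ.
FS = tan27.4° / tan32.7° = 0.5184 / 0.6420 = 0.807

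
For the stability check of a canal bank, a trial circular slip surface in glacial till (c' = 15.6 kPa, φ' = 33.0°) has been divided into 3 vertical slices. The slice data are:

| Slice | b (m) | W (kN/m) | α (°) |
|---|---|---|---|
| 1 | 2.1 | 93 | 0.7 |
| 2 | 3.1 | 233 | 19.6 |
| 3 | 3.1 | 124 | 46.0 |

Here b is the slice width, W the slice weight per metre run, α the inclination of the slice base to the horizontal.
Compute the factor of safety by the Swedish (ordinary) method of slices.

Ordinary method of slices: FS = Σ[c'·Δl_i + (W_i cosα_i)·tanφ'] / Σ W_i sinα_i, with Δl_i = b_i / cosα_i.
Slice 1: Δl = 2.1/cos0.7° = 2.100 m; N'_1 = 93·cos0.7° = 93.0; c'Δl = 32.76; W sinα = 1.1
Slice 2: Δl = 3.1/cos19.6° = 3.291 m; N'_2 = 233·cos19.6° = 219.5; c'Δl = 51.33; W sinα = 78.2
Slice 3: Δl = 3.1/cos46.0° = 4.463 m; N'_3 = 124·cos46.0° = 86.1; c'Δl = 69.62; W sinα = 89.2
Σc'Δl = 153.7 kN/m; ΣN' = 398.6 kN/m; ΣW sinα = 168.5 kN/m
Resisting = 153.7 + 398.6·tan33.0° = 153.7 + 258.9 = 412.6 kN/m
FS = 412.6 / 168.5 = 2.449

FS = 2.45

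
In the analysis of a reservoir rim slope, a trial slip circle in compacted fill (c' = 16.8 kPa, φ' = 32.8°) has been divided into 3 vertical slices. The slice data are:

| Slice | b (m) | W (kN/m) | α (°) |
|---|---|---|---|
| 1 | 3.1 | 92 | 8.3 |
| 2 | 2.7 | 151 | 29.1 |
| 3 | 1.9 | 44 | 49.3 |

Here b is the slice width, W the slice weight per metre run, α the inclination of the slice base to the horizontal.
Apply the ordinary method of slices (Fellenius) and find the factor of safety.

Ordinary method of slices: FS = Σ[c'·Δl_i + (W_i cosα_i)·tanφ'] / Σ W_i sinα_i, with Δl_i = b_i / cosα_i.
Slice 1: Δl = 3.1/cos8.3° = 3.133 m; N'_1 = 92·cos8.3° = 91.0; c'Δl = 52.63; W sinα = 13.3
Slice 2: Δl = 2.7/cos29.1° = 3.090 m; N'_2 = 151·cos29.1° = 131.9; c'Δl = 51.91; W sinα = 73.4
Slice 3: Δl = 1.9/cos49.3° = 2.914 m; N'_3 = 44·cos49.3° = 28.7; c'Δl = 48.95; W sinα = 33.4
Σc'Δl = 153.5 kN/m; ΣN' = 251.7 kN/m; ΣW sinα = 120.1 kN/m
Resisting = 153.5 + 251.7·tan32.8° = 153.5 + 162.2 = 315.7 kN/m
FS = 315.7 / 120.1 = 2.629

FS = 2.63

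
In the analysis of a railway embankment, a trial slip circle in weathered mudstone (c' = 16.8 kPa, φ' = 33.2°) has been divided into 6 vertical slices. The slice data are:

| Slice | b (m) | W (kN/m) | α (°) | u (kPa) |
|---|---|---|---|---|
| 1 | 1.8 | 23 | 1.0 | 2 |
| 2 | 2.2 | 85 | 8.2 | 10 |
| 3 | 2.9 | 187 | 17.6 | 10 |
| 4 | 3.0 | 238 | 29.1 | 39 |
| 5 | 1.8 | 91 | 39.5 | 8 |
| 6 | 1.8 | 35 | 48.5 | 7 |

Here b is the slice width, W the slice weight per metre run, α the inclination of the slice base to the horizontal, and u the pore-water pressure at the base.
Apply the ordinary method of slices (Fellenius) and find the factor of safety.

FS = 1.84

Ordinary method of slices: FS = Σ[c'·Δl_i + (W_i cosα_i − u_i·Δl_i)·tanφ'] / Σ W_i sinα_i, with Δl_i = b_i / cosα_i.
Slice 1: Δl = 1.8/cos1.0° = 1.800 m; N'_1 = 23·cos1.0° − 2·1.800 = 19.4; c'Δl = 30.24; W sinα = 0.4
Slice 2: Δl = 2.2/cos8.2° = 2.223 m; N'_2 = 85·cos8.2° − 10·2.223 = 61.9; c'Δl = 37.34; W sinα = 12.1
Slice 3: Δl = 2.9/cos17.6° = 3.042 m; N'_3 = 187·cos17.6° − 10·3.042 = 147.8; c'Δl = 51.11; W sinα = 56.5
Slice 4: Δl = 3.0/cos29.1° = 3.433 m; N'_4 = 238·cos29.1° − 39·3.433 = 74.1; c'Δl = 57.68; W sinα = 115.7
Slice 5: Δl = 1.8/cos39.5° = 2.333 m; N'_5 = 91·cos39.5° − 8·2.333 = 51.6; c'Δl = 39.19; W sinα = 57.9
Slice 6: Δl = 1.8/cos48.5° = 2.716 m; N'_6 = 35·cos48.5° − 7·2.716 = 4.2; c'Δl = 45.64; W sinα = 26.2
Σc'Δl = 261.2 kN/m; ΣN' = 358.9 kN/m; ΣW sinα = 268.9 kN/m
Resisting = 261.2 + 358.9·tan33.2° = 261.2 + 234.9 = 496.1 kN/m
FS = 496.1 / 268.9 = 1.845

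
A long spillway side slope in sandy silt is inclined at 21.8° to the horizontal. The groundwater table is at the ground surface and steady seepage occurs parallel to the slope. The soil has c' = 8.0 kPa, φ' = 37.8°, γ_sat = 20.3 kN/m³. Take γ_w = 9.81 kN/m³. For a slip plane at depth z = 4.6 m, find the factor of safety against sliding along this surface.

FS = 1.25

With seepage parallel to the slope and the water table at the surface, the effective normal stress on the slip plane uses the buoyant unit weight γ' = γ_sat − γ_w while the driving shear stress uses γ_sat:
FS = [c' + γ' z cos²β tanφ'] / [γ_sat z sinβ cosβ]
γ' = 20.3 − 9.81 = 10.49 kN/m³
Numerator = 8.0 + 10.49·4.6·cos²21.8°·tan37.8° = 8.0 + 10.49·4.6·0.8621·0.7757 = 40.268 kPa
Denominator = 20.3·4.6·sin21.8°·cos21.8° = 20.3·4.6·0.3714·0.9285 = 32.198 kPa
FS = 40.268 / 32.198 = 1.251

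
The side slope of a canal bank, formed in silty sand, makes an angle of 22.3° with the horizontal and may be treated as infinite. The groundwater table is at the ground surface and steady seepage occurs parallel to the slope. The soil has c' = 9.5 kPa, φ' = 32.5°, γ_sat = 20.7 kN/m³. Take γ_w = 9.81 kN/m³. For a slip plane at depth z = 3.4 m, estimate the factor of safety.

FS = 1.20

With seepage parallel to the slope and the water table at the surface, the effective normal stress on the slip plane uses the buoyant unit weight γ' = γ_sat − γ_w while the driving shear stress uses γ_sat:
FS = [c' + γ' z cos²β tanφ'] / [γ_sat z sinβ cosβ]
γ' = 20.7 − 9.81 = 10.89 kN/m³
Numerator = 9.5 + 10.89·3.4·cos²22.3°·tan32.5° = 9.5 + 10.89·3.4·0.8560·0.6371 = 29.692 kPa
Denominator = 20.7·3.4·sin22.3°·cos22.3° = 20.7·3.4·0.3795·0.9252 = 24.709 kPa
FS = 29.692 / 24.709 = 1.202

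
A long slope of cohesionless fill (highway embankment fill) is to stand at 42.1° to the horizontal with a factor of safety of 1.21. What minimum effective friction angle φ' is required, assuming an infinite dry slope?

FS = tanφ'/tanβ ⇒ tanφ' = FS · tanβ = 1.21 · tan42.1° = 1.0933
φ' = arctan(1.0933) = 47.55°

φ' = 47.6°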